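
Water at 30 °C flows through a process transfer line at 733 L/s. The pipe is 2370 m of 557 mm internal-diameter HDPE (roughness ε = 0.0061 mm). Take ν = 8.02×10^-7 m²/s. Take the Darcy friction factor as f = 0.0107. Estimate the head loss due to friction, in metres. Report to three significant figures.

V = 4Q/(πD²) = 4·0.733/(π·0.557²) = 3.008 m/s
h_f = f(L/D)V²/(2g) = 0.01070·(2370/0.557)·3.008²/(2·9.81) = 21.00 m

h_f ≈ 21.0 m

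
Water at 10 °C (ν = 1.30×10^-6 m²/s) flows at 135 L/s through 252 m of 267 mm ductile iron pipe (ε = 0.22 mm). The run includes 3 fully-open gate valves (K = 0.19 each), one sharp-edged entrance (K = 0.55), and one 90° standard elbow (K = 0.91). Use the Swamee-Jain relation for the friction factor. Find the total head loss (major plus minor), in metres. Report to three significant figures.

H_L ≈ 6.07 m

V = 4Q/(πD²) = 2.411 m/s; V²/2g = 0.2963 m
Re = 4.95×10^5, ε/D = 8.24×10^-4 → f = 0.01955 (Swamee-Jain)
Major: h_f = f(L/D)·V²/2g = 0.01955·943.8·0.2963 = 5.469 m
Minor: ΣK = 2.03; h_m = ΣK·V²/2g = 0.6015 m
Total H_L = 5.469 + 0.6015 = 6.070 m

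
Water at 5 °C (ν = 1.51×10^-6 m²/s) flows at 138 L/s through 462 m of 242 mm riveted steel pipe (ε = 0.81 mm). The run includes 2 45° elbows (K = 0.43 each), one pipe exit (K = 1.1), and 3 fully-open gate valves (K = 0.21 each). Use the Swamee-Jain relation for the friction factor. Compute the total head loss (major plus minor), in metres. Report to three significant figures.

V = 4Q/(πD²) = 3.000 m/s; V²/2g = 0.4588 m
Re = 4.81×10^5, ε/D = 0.00335 → f = 0.02736 (Swamee-Jain)
Major: h_f = f(L/D)·V²/2g = 0.02736·1909·0.4588 = 23.96 m
Minor: ΣK = 2.59; h_m = ΣK·V²/2g = 1.188 m
Total H_L = 23.96 + 1.188 = 25.15 m

H_L ≈ 25.2 m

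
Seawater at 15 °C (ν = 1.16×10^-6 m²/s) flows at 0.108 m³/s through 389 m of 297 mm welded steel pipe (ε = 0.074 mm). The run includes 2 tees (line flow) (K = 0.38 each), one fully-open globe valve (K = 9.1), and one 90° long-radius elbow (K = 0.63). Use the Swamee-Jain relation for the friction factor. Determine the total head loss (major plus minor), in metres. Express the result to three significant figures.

H_L ≈ 3.94 m

V = 4Q/(πD²) = 1.559 m/s; V²/2g = 0.1239 m
Re = 3.99×10^5, ε/D = 2.49×10^-4 → f = 0.01625 (Swamee-Jain)
Major: h_f = f(L/D)·V²/2g = 0.01625·1310·0.1239 = 2.636 m
Minor: ΣK = 10.5; h_m = ΣK·V²/2g = 1.299 m
Total H_L = 2.636 + 1.299 = 3.936 m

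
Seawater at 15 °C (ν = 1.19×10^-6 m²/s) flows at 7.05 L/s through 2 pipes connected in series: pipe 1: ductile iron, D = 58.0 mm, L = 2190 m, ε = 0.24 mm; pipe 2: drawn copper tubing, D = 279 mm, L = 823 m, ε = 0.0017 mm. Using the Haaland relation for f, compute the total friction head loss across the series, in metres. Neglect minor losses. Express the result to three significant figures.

H ≈ 404 m

Pipe 1: V = 2.668 m/s, Re = 1.30×10^5, ε/D = 0.00414, f = 0.02950, h_1 = f(L/D)V²/2g = 404.2 m
Pipe 2: V = 0.1153 m/s, Re = 2.70×10^4, ε/D = 6.09×10^-6, f = 0.02392, h_2 = f(L/D)V²/2g = 0.04781 m
Series → Q common, losses add: H = Σh = 404.3 m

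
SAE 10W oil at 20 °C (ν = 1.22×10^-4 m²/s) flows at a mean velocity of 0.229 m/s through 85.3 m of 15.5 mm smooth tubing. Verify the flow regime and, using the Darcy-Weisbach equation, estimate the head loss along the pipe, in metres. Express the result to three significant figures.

Re = VD/ν = 0.229·0.01550/1.22×10^-4 = 29.1 → laminar (Re < 2300)
f = 64/Re = 2.200
h_f = f(L/D)V²/(2g) = 2.200·(85.3/0.01550)·0.229²/(2·9.81) = 32.36 m

h_f ≈ 32.4 m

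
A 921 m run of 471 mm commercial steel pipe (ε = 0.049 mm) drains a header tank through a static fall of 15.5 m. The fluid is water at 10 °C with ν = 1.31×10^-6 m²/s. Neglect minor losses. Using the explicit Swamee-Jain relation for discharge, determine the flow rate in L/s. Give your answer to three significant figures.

Q ≈ 596 L/s

Swamee-Jain (Type II): Q = -0.965·√(gD⁵h_f/L)·ln[ε/(3.7D) + √(3.17ν²L/(gD³h_f))]
√(gD⁵h_f/L) = √(9.81·0.471⁵·15.5/921) = 0.06186
ε/(3.7D) = 2.81×10^-5; √(3.17ν²L/(gD³h_f)) = 1.78×10^-5
Q = -0.965·0.06186·ln(4.588×10^-5) = 0.5963 m³/s
Check: V = 3.42 m/s, Re = 1.23×10^6, f = 0.01335, h_f = 15.6 m ≈ 15.5 m ✓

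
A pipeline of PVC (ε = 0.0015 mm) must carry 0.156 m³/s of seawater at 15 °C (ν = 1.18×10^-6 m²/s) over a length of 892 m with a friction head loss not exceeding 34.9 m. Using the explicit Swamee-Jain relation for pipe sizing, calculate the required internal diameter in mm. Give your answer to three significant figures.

Swamee-Jain (Type III): D = 0.66·[ε^1.25·(LQ²/(gh_f))^4.75 + ν·Q^9.4·(L/(gh_f))^5.2]^0.04
LQ²/(gh_f) = 0.06340; L/(gh_f) = 2.605
Term 1 = ε^1.25·(…)^4.75 = 1.07×10^-13; Term 2 = ν·Q^9.4·(…)^5.2 = 4.46×10^-12
D = 0.66·(1.07×10^-13 + 4.46×10^-12)^0.04 = 0.2322 m = 232 mm
Check: V = 3.68 m/s, Re = 7.25×10^5, f = 0.01239, h_f = 32.9 m ≈ 34.9 m ✓

D ≈ 232 mm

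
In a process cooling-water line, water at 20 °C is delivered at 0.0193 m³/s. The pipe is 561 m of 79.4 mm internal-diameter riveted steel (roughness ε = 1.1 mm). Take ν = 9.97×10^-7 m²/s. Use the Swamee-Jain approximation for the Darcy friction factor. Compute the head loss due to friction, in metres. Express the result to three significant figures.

h_f ≈ 234 m

V = 4Q/(πD²) = 4·0.0193/(π·0.0794²) = 3.898 m/s
Re = VD/ν = 3.898·0.0794/9.97×10^-7 = 3.10×10^5 → turbulent
ε/D = 1.1/79.4 = 0.0139
Swamee-Jain: f = 0.04272
h_f = f(L/D)V²/(2g) = 0.04272·(561/0.0794)·3.898²/(2·9.81) = 233.7 m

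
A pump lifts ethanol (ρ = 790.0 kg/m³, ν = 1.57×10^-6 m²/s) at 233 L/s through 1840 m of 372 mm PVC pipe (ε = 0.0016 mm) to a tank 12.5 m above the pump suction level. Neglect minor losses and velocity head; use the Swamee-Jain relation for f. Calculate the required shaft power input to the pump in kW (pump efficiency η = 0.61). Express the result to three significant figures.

V = 4Q/(πD²) = 2.144 m/s; Re = 5.08×10^5; ε/D = 4.30×10^-6; f = 0.01312
h_f = f(L/D)V²/2g = 15.21 m
Total head H = z + h_f = 12.5 + 15.21 = 27.71 m
P_hyd = ρgQH = 790.0·9.81·0.233·27.71 = 50.03 kW
P_shaft = P_hyd/η = 50.03/0.61 = 82.02 kW

P_shaft ≈ 82.0 kW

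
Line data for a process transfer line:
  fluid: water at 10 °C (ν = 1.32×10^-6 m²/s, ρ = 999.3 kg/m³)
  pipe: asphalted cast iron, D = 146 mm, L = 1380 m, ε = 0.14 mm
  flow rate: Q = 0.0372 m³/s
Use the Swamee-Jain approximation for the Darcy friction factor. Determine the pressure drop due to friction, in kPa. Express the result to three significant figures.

V = 4Q/(πD²) = 4·0.0372/(π·0.146²) = 2.222 m/s
Re = VD/ν = 2.222·0.146/1.32×10^-6 = 2.46×10^5 → turbulent
ε/D = 0.14/146 = 9.59×10^-4
Swamee-Jain: f = 0.02078
h_f = f(L/D)V²/(2g) = 0.02078·(1380/0.146)·2.222²/(2·9.81) = 49.43 m
Δp = ρg·h_f = 999.3·9.81·49.43 = 484.5 kPa

Δp ≈ 485 kPa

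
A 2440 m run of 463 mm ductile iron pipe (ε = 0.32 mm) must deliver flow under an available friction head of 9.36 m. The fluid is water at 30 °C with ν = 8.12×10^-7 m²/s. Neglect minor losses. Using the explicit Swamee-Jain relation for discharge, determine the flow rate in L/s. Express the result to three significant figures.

Swamee-Jain (Type II): Q = -0.965·√(gD⁵h_f/L)·ln[ε/(3.7D) + √(3.17ν²L/(gD³h_f))]
√(gD⁵h_f/L) = √(9.81·0.463⁵·9.36/2440) = 0.02830
ε/(3.7D) = 1.87×10^-4; √(3.17ν²L/(gD³h_f)) = 2.37×10^-5
Q = -0.965·0.02830·ln(2.105×10^-4) = 0.2312 m³/s
Check: V = 1.37 m/s, Re = 7.83×10^5, f = 0.01859, h_f = 9.42 m ≈ 9.36 m ✓

Q ≈ 231 L/s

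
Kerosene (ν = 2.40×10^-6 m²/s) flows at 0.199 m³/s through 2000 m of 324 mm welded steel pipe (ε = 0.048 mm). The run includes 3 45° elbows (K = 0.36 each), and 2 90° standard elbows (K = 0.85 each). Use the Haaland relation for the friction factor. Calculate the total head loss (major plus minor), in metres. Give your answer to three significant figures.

V = 4Q/(πD²) = 2.414 m/s; V²/2g = 0.2969 m
Re = 3.26×10^5, ε/D = 1.48×10^-4 → f = 0.01549 (Haaland)
Major: h_f = f(L/D)·V²/2g = 0.01549·6173·0.2969 = 28.38 m
Minor: ΣK = 2.78; h_m = ΣK·V²/2g = 0.8255 m
Total H_L = 28.38 + 0.8255 = 29.21 m

H_L ≈ 29.2 m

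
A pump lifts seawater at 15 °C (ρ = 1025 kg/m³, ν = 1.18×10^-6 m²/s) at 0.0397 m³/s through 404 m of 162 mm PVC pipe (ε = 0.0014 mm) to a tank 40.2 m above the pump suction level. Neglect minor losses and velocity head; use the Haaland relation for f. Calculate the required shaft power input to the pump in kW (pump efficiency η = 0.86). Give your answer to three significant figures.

P_shaft ≈ 21.9 kW

V = 4Q/(πD²) = 1.926 m/s; Re = 2.64×10^5; ε/D = 8.64×10^-6; f = 0.01475
h_f = f(L/D)V²/2g = 6.956 m
Total head H = z + h_f = 40.2 + 6.956 = 47.16 m
P_hyd = ρgQH = 1025·9.81·0.0397·47.16 = 18.82 kW
P_shaft = P_hyd/η = 18.82/0.86 = 21.89 kW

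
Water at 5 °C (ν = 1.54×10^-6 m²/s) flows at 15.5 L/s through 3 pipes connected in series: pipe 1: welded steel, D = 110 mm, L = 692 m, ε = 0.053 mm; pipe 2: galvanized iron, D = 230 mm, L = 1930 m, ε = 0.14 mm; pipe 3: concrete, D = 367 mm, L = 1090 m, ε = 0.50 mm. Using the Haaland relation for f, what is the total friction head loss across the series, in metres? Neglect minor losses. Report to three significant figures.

Pipe 1: V = 1.631 m/s, Re = 1.17×10^5, ε/D = 4.82×10^-4, f = 0.01961, h_1 = f(L/D)V²/2g = 16.73 m
Pipe 2: V = 0.3731 m/s, Re = 5.57×10^4, ε/D = 6.09×10^-4, f = 0.02220, h_2 = f(L/D)V²/2g = 1.322 m
Pipe 3: V = 0.1465 m/s, Re = 3.49×10^4, ε/D = 0.00136, f = 0.02588, h_3 = f(L/D)V²/2g = 0.08410 m
Series → Q common, losses add: H = Σh = 18.13 m

H ≈ 18.1 m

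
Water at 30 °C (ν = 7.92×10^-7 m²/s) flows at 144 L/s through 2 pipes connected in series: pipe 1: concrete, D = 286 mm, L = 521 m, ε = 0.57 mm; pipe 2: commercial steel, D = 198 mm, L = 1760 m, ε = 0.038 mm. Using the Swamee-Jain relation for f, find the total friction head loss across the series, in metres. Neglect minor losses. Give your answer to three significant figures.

Pipe 1: V = 2.242 m/s, Re = 8.09×10^5, ε/D = 0.00199, f = 0.02371, h_1 = f(L/D)V²/2g = 11.06 m
Pipe 2: V = 4.677 m/s, Re = 1.17×10^6, ε/D = 1.92×10^-4, f = 0.01456, h_2 = f(L/D)V²/2g = 144.2 m
Series → Q common, losses add: H = Σh = 155.3 m

H ≈ 155 m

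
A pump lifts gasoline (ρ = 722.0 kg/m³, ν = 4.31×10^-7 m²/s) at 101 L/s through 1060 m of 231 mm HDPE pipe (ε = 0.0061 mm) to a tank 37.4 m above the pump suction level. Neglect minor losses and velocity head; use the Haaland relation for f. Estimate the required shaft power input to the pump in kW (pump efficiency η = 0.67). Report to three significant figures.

P_shaft ≈ 56.9 kW

V = 4Q/(πD²) = 2.410 m/s; Re = 1.29×10^6; ε/D = 2.64×10^-5; f = 0.01169
h_f = f(L/D)V²/2g = 15.88 m
Total head H = z + h_f = 37.4 + 15.88 = 53.28 m
P_hyd = ρgQH = 722.0·9.81·0.101·53.28 = 38.12 kW
P_shaft = P_hyd/η = 38.12/0.67 = 56.89 kW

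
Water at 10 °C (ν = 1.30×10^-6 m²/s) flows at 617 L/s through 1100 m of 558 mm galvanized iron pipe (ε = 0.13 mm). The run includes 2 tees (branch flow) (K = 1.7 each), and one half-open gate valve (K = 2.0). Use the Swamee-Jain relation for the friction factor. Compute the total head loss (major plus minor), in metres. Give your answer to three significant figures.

V = 4Q/(πD²) = 2.523 m/s; V²/2g = 0.3245 m
Re = 1.08×10^6, ε/D = 2.33×10^-4 → f = 0.01506 (Swamee-Jain)
Major: h_f = f(L/D)·V²/2g = 0.01506·1971·0.3245 = 9.632 m
Minor: ΣK = 5.40; h_m = ΣK·V²/2g = 1.752 m
Total H_L = 9.632 + 1.752 = 11.38 m

H_L ≈ 11.4 m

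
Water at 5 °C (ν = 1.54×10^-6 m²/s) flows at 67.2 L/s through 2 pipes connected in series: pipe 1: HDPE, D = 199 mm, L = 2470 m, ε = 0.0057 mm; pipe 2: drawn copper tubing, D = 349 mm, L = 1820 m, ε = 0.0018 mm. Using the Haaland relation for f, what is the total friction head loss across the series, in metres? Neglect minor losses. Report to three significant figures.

Pipe 1: V = 2.161 m/s, Re = 2.79×10^5, ε/D = 2.86×10^-5, f = 0.01477, h_1 = f(L/D)V²/2g = 43.62 m
Pipe 2: V = 0.7025 m/s, Re = 1.59×10^5, ε/D = 5.16×10^-6, f = 0.01624, h_2 = f(L/D)V²/2g = 2.130 m
Series → Q common, losses add: H = Σh = 45.75 m

H ≈ 45.7 m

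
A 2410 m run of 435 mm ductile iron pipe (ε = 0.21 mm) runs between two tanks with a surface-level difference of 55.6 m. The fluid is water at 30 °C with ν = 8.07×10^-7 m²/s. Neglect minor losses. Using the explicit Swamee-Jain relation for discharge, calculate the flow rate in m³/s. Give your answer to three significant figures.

Swamee-Jain (Type II): Q = -0.965·√(gD⁵h_f/L)·ln[ε/(3.7D) + √(3.17ν²L/(gD³h_f))]
√(gD⁵h_f/L) = √(9.81·0.435⁵·55.6/2410) = 0.05937
ε/(3.7D) = 1.30×10^-4; √(3.17ν²L/(gD³h_f)) = 1.05×10^-5
Q = -0.965·0.05937·ln(1.410×10^-4) = 0.5080 m³/s
Check: V = 3.42 m/s, Re = 1.84×10^6, f = 0.01693, h_f = 55.9 m ≈ 55.6 m ✓

Q ≈ 0.508 m³/s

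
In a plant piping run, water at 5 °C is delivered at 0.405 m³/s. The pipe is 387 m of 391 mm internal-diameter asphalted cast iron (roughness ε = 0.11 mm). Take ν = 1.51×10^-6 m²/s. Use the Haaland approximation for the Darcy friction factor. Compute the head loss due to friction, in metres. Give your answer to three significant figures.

V = 4Q/(πD²) = 4·0.405/(π·0.391²) = 3.373 m/s
Re = VD/ν = 3.373·0.391/1.51×10^-6 = 8.73×10^5 → turbulent
ε/D = 0.11/391 = 2.81×10^-4
Haaland: f = 0.01552
h_f = f(L/D)V²/(2g) = 0.01552·(387/0.391)·3.373²/(2·9.81) = 8.906 m

h_f ≈ 8.91 m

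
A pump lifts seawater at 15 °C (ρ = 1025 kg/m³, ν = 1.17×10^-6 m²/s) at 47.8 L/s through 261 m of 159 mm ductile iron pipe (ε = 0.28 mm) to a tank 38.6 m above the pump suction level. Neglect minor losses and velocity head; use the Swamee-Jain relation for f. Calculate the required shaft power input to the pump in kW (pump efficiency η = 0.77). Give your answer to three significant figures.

V = 4Q/(πD²) = 2.407 m/s; Re = 3.27×10^5; ε/D = 0.00176; f = 0.02340
h_f = f(L/D)V²/2g = 11.34 m
Total head H = z + h_f = 38.6 + 11.34 = 49.94 m
P_hyd = ρgQH = 1025·9.81·0.0478·49.94 = 24.01 kW
P_shaft = P_hyd/η = 24.01/0.77 = 31.18 kW

P_shaft ≈ 31.2 kW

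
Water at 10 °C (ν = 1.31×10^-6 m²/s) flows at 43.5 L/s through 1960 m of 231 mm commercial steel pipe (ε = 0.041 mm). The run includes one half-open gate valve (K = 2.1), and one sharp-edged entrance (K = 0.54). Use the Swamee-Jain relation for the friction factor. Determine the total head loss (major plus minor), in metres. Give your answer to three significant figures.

V = 4Q/(πD²) = 1.038 m/s; V²/2g = 0.05491 m
Re = 1.83×10^5, ε/D = 1.77×10^-4 → f = 0.01718 (Swamee-Jain)
Major: h_f = f(L/D)·V²/2g = 0.01718·8485·0.05491 = 8.005 m
Minor: ΣK = 2.64; h_m = ΣK·V²/2g = 0.1450 m
Total H_L = 8.005 + 0.1450 = 8.150 m

H_L ≈ 8.15 m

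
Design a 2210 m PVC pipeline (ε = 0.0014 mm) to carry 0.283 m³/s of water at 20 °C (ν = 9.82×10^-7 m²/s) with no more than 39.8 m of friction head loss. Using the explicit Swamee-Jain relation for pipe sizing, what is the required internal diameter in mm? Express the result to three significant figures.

D ≈ 339 mm

Swamee-Jain (Type III): D = 0.66·[ε^1.25·(LQ²/(gh_f))^4.75 + ν·Q^9.4·(L/(gh_f))^5.2]^0.04
LQ²/(gh_f) = 0.4533; L/(gh_f) = 5.660
Term 1 = ε^1.25·(…)^4.75 = 1.12×10^-9; Term 2 = ν·Q^9.4·(…)^5.2 = 5.67×10^-8
D = 0.66·(1.12×10^-9 + 5.67×10^-8)^0.04 = 0.3389 m = 339 mm
Check: V = 3.14 m/s, Re = 1.08×10^6, f = 0.01156, h_f = 37.8 m ≈ 39.8 m ✓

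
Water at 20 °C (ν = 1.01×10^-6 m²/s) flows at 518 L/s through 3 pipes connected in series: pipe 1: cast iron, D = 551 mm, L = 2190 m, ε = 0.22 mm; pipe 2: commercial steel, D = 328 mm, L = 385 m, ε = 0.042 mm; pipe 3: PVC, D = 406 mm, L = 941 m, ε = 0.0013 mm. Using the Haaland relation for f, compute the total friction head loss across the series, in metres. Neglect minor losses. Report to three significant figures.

H ≈ 65.7 m

Pipe 1: V = 2.172 m/s, Re = 1.19×10^6, ε/D = 3.99×10^-4, f = 0.01636, h_1 = f(L/D)V²/2g = 15.64 m
Pipe 2: V = 6.130 m/s, Re = 1.99×10^6, ε/D = 1.28×10^-4, f = 0.01321, h_2 = f(L/D)V²/2g = 29.69 m
Pipe 3: V = 4.001 m/s, Re = 1.61×10^6, ε/D = 3.20×10^-6, f = 0.01079, h_3 = f(L/D)V²/2g = 20.40 m
Series → Q common, losses add: H = Σh = 65.73 m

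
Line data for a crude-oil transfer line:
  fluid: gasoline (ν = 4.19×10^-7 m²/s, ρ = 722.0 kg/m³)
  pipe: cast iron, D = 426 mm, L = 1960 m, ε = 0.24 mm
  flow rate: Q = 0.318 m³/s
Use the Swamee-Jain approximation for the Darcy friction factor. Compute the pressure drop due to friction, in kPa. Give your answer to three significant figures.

Δp ≈ 144 kPa

V = 4Q/(πD²) = 4·0.318/(π·0.426²) = 2.231 m/s
Re = VD/ν = 2.231·0.426/4.19×10^-7 = 2.27×10^6 → turbulent
ε/D = 0.24/426 = 5.63×10^-4
Swamee-Jain: f = 0.01743
h_f = f(L/D)V²/(2g) = 0.01743·(1960/0.426)·2.231²/(2·9.81) = 20.35 m
Δp = ρg·h_f = 722.0·9.81·20.35 = 144.1 kPa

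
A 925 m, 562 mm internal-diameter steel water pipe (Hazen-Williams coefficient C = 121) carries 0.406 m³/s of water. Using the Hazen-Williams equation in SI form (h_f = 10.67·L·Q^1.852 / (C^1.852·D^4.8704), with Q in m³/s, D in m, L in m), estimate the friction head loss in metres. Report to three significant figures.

h_f ≈ 4.27 m

h_f = 10.67·925·0.406^1.852 / (121^1.852·0.562^4.8704) = 4.274 m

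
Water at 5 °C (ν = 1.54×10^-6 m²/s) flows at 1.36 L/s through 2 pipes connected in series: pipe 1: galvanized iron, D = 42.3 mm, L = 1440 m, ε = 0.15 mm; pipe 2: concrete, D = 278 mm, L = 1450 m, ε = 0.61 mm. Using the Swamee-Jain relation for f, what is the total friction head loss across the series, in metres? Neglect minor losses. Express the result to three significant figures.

H ≈ 51.5 m

Pipe 1: V = 0.9678 m/s, Re = 2.66×10^4, ε/D = 0.00355, f = 0.03171, h_1 = f(L/D)V²/2g = 51.53 m
Pipe 2: V = 0.02241 m/s, Re = 4040, ε/D = 0.00219, f = 0.04288, h_2 = f(L/D)V²/2g = 0.005722 m
Series → Q common, losses add: H = Σh = 51.53 m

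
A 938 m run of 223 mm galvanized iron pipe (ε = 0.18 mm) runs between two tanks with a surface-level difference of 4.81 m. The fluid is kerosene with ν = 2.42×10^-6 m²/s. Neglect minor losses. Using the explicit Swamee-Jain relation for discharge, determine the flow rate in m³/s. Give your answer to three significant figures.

Swamee-Jain (Type II): Q = -0.965·√(gD⁵h_f/L)·ln[ε/(3.7D) + √(3.17ν²L/(gD³h_f))]
√(gD⁵h_f/L) = √(9.81·0.223⁵·4.81/938) = 0.005267
ε/(3.7D) = 2.18×10^-4; √(3.17ν²L/(gD³h_f)) = 1.82×10^-4
Q = -0.965·0.005267·ln(4.006×10^-4) = 0.03976 m³/s
Check: V = 1.02 m/s, Re = 9.38×10^4, f = 0.02180, h_f = 4.84 m ≈ 4.81 m ✓

Q ≈ 0.0398 m³/s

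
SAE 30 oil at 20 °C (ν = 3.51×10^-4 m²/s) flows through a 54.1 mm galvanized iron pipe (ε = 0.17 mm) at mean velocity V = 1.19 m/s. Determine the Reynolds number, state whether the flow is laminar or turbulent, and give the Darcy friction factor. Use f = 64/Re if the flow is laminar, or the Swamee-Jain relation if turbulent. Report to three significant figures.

Re = VD/ν = 1.190·0.0541/3.51×10^-4 = 183
Re < 2300 → laminar → f = 64/Re = 0.3489

Re ≈ 183; laminar; f = 64/Re ≈ 0.349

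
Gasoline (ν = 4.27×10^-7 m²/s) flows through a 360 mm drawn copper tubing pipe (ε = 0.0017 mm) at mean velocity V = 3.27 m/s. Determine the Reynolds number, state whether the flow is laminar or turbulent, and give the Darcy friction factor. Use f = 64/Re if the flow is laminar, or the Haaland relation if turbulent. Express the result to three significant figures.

Re ≈ 2.76×10^6; turbulent; f ≈ 0.0100

Re = VD/ν = 3.270·0.360/4.27×10^-7 = 2.76×10^6
Re > 4000 → turbulent; ε/D = 4.72×10^-6
Haaland: f = 0.01000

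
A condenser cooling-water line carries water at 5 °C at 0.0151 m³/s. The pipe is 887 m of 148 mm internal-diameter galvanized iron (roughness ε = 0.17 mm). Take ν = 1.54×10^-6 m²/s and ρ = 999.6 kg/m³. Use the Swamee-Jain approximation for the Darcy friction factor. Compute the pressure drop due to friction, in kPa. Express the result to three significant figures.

Δp ≈ 53.6 kPa

V = 4Q/(πD²) = 4·0.0151/(π·0.148²) = 0.8777 m/s
Re = VD/ν = 0.8777·0.148/1.54×10^-6 = 8.44×10^4 → turbulent
ε/D = 0.17/148 = 0.00115
Swamee-Jain: f = 0.02320
h_f = f(L/D)V²/(2g) = 0.02320·(887/0.148)·0.8777²/(2·9.81) = 5.461 m
Δp = ρg·h_f = 999.6·9.81·5.461 = 53.55 kPa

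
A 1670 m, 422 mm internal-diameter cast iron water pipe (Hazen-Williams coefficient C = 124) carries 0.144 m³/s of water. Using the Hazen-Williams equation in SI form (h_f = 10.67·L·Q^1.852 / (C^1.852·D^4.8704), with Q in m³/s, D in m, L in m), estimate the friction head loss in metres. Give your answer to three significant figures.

h_f = 10.67·1670·0.144^1.852 / (124^1.852·0.422^4.8704) = 4.365 m

h_f ≈ 4.37 m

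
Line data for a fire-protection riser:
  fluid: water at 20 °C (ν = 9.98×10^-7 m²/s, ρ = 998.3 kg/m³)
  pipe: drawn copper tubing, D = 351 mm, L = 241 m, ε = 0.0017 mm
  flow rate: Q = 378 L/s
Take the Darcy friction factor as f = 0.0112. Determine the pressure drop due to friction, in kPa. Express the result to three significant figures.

Δp ≈ 58.6 kPa

V = 4Q/(πD²) = 4·0.378/(π·0.351²) = 3.906 m/s
h_f = f(L/D)V²/(2g) = 0.01120·(241/0.351)·3.906²/(2·9.81) = 5.981 m
Δp = ρg·h_f = 998.3·9.81·5.981 = 58.58 kPa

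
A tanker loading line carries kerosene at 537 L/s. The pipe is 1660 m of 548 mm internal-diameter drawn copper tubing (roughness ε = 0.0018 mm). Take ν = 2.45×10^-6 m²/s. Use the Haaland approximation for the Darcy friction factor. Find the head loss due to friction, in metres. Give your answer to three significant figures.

V = 4Q/(πD²) = 4·0.537/(π·0.548²) = 2.277 m/s
Re = VD/ν = 2.277·0.548/2.45×10^-6 = 5.09×10^5 → turbulent
ε/D = 0.0018/548 = 3.28×10^-6
Haaland: f = 0.01306
h_f = f(L/D)V²/(2g) = 0.01306·(1660/0.548)·2.277²/(2·9.81) = 10.45 m

h_f ≈ 10.4 m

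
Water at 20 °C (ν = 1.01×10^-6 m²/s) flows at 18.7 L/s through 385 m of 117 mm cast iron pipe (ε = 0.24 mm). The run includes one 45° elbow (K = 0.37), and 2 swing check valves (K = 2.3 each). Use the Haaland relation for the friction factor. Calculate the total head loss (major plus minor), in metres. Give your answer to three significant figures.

V = 4Q/(πD²) = 1.739 m/s; V²/2g = 0.1542 m
Re = 2.01×10^5, ε/D = 0.00205 → f = 0.02439 (Haaland)
Major: h_f = f(L/D)·V²/2g = 0.02439·3291·0.1542 = 12.38 m
Minor: ΣK = 4.97; h_m = ΣK·V²/2g = 0.7663 m
Total H_L = 12.38 + 0.7663 = 13.14 m

H_L ≈ 13.1 m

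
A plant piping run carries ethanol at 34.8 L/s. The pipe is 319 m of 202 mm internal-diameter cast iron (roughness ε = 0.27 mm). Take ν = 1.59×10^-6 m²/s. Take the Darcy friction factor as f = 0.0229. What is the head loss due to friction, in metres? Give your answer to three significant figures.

h_f ≈ 2.17 m

V = 4Q/(πD²) = 4·0.0348/(π·0.202²) = 1.086 m/s
h_f = f(L/D)V²/(2g) = 0.02290·(319/0.202)·1.086²/(2·9.81) = 2.173 m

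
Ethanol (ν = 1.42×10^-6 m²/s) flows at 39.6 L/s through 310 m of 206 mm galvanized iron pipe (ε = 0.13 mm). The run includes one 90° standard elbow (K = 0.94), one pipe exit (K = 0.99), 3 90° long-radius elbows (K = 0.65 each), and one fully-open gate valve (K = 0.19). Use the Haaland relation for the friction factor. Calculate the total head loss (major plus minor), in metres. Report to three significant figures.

V = 4Q/(πD²) = 1.188 m/s; V²/2g = 0.07195 m
Re = 1.72×10^5, ε/D = 6.31×10^-4 → f = 0.01952 (Haaland)
Major: h_f = f(L/D)·V²/2g = 0.01952·1505·0.07195 = 2.114 m
Minor: ΣK = 4.07; h_m = ΣK·V²/2g = 0.2928 m
Total H_L = 2.114 + 0.2928 = 2.407 m

H_L ≈ 2.41 m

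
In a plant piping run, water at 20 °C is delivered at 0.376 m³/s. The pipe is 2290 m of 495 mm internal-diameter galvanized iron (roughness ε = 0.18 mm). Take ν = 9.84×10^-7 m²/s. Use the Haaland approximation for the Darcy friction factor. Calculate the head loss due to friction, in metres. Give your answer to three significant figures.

h_f ≈ 14.5 m

V = 4Q/(πD²) = 4·0.376/(π·0.495²) = 1.954 m/s
Re = VD/ν = 1.954·0.495/9.84×10^-7 = 9.83×10^5 → turbulent
ε/D = 0.18/495 = 3.64×10^-4
Haaland: f = 0.01616
h_f = f(L/D)V²/(2g) = 0.01616·(2290/0.495)·1.954²/(2·9.81) = 14.55 m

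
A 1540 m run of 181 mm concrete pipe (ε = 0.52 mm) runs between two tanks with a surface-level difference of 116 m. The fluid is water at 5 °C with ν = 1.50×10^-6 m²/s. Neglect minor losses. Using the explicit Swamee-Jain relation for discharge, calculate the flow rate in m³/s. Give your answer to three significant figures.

Q ≈ 0.0822 m³/s

Swamee-Jain (Type II): Q = -0.965·√(gD⁵h_f/L)·ln[ε/(3.7D) + √(3.17ν²L/(gD³h_f))]
√(gD⁵h_f/L) = √(9.81·0.181⁵·116/1540) = 0.01198
ε/(3.7D) = 7.76×10^-4; √(3.17ν²L/(gD³h_f)) = 4.03×10^-5
Q = -0.965·0.01198·ln(8.168×10^-4) = 0.08221 m³/s
Check: V = 3.19 m/s, Re = 3.86×10^5, f = 0.02634, h_f = 117 m ≈ 116 m ✓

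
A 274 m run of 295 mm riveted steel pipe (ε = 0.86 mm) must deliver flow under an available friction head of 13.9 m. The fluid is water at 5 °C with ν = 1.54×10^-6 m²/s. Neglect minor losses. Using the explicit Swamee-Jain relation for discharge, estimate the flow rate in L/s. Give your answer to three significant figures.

Swamee-Jain (Type II): Q = -0.965·√(gD⁵h_f/L)·ln[ε/(3.7D) + √(3.17ν²L/(gD³h_f))]
√(gD⁵h_f/L) = √(9.81·0.295⁵·13.9/274) = 0.03334
ε/(3.7D) = 7.88×10^-4; √(3.17ν²L/(gD³h_f)) = 2.43×10^-5
Q = -0.965·0.03334·ln(8.122×10^-4) = 0.2290 m³/s
Check: V = 3.35 m/s, Re = 6.42×10^5, f = 0.02627, h_f = 14.0 m ≈ 13.9 m ✓

Q ≈ 229 L/s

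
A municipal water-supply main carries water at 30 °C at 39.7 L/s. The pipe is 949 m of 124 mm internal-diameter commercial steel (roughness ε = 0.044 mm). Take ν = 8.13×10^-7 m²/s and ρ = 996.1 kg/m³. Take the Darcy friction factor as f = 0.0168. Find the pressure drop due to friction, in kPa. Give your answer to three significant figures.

V = 4Q/(πD²) = 4·0.0397/(π·0.124²) = 3.287 m/s
h_f = f(L/D)V²/(2g) = 0.01680·(949/0.124)·3.287²/(2·9.81) = 70.82 m
Δp = ρg·h_f = 996.1·9.81·70.82 = 692.1 kPa

Δp ≈ 692 kPa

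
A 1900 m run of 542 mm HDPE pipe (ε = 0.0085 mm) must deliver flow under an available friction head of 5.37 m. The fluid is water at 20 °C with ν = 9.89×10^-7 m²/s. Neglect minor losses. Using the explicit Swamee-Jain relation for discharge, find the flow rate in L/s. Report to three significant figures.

Q ≈ 361 L/s

Swamee-Jain (Type II): Q = -0.965·√(gD⁵h_f/L)·ln[ε/(3.7D) + √(3.17ν²L/(gD³h_f))]
√(gD⁵h_f/L) = √(9.81·0.542⁵·5.37/1900) = 0.03601
ε/(3.7D) = 4.24×10^-6; √(3.17ν²L/(gD³h_f)) = 2.65×10^-5
Q = -0.965·0.03601·ln(3.074×10^-5) = 0.3611 m³/s
Check: V = 1.56 m/s, Re = 8.58×10^5, f = 0.01226, h_f = 5.36 m ≈ 5.37 m ✓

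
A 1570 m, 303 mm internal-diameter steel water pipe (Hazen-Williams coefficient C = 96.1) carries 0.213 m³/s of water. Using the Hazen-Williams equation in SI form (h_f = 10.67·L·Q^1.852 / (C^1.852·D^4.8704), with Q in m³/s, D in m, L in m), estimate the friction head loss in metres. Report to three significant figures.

h_f ≈ 68.2 m

h_f = 10.67·1570·0.213^1.852 / (96.1^1.852·0.303^4.8704) = 68.20 m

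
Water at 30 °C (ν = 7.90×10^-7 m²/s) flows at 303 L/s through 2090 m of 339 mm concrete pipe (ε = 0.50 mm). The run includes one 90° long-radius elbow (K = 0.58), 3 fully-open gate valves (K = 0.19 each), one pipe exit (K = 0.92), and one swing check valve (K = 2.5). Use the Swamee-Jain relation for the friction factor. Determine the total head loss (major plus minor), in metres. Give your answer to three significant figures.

H_L ≈ 80.0 m

V = 4Q/(πD²) = 3.357 m/s; V²/2g = 0.5744 m
Re = 1.44×10^6, ε/D = 0.00147 → f = 0.02186 (Swamee-Jain)
Major: h_f = f(L/D)·V²/2g = 0.02186·6165·0.5744 = 77.41 m
Minor: ΣK = 4.57; h_m = ΣK·V²/2g = 2.625 m
Total H_L = 77.41 + 2.625 = 80.03 m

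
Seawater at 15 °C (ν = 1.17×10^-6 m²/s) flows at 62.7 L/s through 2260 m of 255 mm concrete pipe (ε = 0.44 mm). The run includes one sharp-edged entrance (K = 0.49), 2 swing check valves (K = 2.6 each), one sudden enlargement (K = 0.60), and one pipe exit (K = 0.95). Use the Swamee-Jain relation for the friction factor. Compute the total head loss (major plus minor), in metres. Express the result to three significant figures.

H_L ≈ 16.5 m

V = 4Q/(πD²) = 1.228 m/s; V²/2g = 0.07682 m
Re = 2.68×10^5, ε/D = 0.00173 → f = 0.02343 (Swamee-Jain)
Major: h_f = f(L/D)·V²/2g = 0.02343·8863·0.07682 = 15.95 m
Minor: ΣK = 7.24; h_m = ΣK·V²/2g = 0.5562 m
Total H_L = 15.95 + 0.5562 = 16.51 m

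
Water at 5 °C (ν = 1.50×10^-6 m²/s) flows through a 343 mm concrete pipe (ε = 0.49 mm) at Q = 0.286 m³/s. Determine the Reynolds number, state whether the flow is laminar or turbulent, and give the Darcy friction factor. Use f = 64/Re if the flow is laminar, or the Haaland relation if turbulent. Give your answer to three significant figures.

V = 4Q/(πD²) = 3.095 m/s
Re = VD/ν = 3.095·0.343/1.50×10^-6 = 7.08×10^5
Re > 4000 → turbulent; ε/D = 0.00143
Haaland: f = 0.02179

Re ≈ 7.08×10^5; turbulent; f ≈ 0.0218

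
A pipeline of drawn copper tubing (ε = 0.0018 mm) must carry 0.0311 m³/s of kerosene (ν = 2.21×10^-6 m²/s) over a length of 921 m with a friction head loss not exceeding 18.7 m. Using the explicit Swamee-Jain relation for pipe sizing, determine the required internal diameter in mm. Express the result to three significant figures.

D ≈ 149 mm

Swamee-Jain (Type III): D = 0.66·[ε^1.25·(LQ²/(gh_f))^4.75 + ν·Q^9.4·(L/(gh_f))^5.2]^0.04
LQ²/(gh_f) = 0.004856; L/(gh_f) = 5.021
Term 1 = ε^1.25·(…)^4.75 = 6.74×10^-19; Term 2 = ν·Q^9.4·(…)^5.2 = 6.61×10^-17
D = 0.66·(6.74×10^-19 + 6.61×10^-17)^0.04 = 0.1488 m = 149 mm
Check: V = 1.79 m/s, Re = 1.20×10^5, f = 0.01727, h_f = 17.4 m ≈ 18.7 m ✓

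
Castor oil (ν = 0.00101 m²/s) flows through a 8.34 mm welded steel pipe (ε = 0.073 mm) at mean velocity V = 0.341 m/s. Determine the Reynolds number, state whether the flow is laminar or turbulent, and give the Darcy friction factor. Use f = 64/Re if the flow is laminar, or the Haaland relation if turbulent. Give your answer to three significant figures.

Re = VD/ν = 0.3410·0.00834/0.00101 = 2.82
Re < 2300 → laminar → f = 64/Re = 22.73

Re ≈ 2.82; laminar; f = 64/Re ≈ 22.7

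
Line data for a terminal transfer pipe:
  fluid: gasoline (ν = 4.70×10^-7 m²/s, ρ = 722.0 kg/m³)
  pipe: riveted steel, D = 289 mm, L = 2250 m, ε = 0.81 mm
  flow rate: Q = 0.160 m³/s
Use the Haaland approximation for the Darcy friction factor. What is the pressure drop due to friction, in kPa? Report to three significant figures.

V = 4Q/(πD²) = 4·0.160/(π·0.289²) = 2.439 m/s
Re = VD/ν = 2.439·0.289/4.70×10^-7 = 1.50×10^6 → turbulent
ε/D = 0.81/289 = 0.00280
Haaland: f = 0.02581
h_f = f(L/D)V²/(2g) = 0.02581·(2250/0.289)·2.439²/(2·9.81) = 60.93 m
Δp = ρg·h_f = 722.0·9.81·60.93 = 431.6 kPa

Δp ≈ 432 kPa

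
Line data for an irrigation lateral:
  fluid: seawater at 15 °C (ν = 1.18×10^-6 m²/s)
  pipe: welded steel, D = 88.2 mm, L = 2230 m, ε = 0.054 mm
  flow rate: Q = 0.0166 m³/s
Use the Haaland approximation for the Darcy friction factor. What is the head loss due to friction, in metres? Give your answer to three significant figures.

h_f ≈ 182 m

V = 4Q/(πD²) = 4·0.0166/(π·0.0882²) = 2.717 m/s
Re = VD/ν = 2.717·0.0882/1.18×10^-6 = 2.03×10^5 → turbulent
ε/D = 0.054/88.2 = 6.12×10^-4
Haaland: f = 0.01918
h_f = f(L/D)V²/(2g) = 0.01918·(2230/0.0882)·2.717²/(2·9.81) = 182.5 m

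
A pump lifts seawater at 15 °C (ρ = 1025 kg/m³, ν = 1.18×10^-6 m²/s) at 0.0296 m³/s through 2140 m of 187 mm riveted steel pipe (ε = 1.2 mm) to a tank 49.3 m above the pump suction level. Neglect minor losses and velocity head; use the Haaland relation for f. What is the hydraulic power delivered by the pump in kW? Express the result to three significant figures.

P_hyd ≈ 21.4 kW

V = 4Q/(πD²) = 1.078 m/s; Re = 1.71×10^5; ε/D = 0.00642; f = 0.03329
h_f = f(L/D)V²/2g = 22.56 m
Total head H = z + h_f = 49.3 + 22.56 = 71.86 m
P_hyd = ρgQH = 1025·9.81·0.0296·71.86 = 21.39 kW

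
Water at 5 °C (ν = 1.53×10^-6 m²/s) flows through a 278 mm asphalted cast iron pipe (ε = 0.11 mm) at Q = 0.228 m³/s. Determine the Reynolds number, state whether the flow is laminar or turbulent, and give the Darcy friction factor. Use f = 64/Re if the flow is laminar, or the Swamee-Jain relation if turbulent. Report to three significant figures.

Re ≈ 6.83×10^5; turbulent; f ≈ 0.0168

V = 4Q/(πD²) = 3.756 m/s
Re = VD/ν = 3.756·0.278/1.53×10^-6 = 6.83×10^5
Re > 4000 → turbulent; ε/D = 3.96×10^-4
Swamee-Jain: f = 0.01681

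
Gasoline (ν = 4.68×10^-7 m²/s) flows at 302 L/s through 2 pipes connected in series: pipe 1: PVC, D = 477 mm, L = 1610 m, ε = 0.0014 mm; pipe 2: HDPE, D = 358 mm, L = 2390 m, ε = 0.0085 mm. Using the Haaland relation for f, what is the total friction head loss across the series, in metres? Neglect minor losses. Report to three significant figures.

Pipe 1: V = 1.690 m/s, Re = 1.72×10^6, ε/D = 2.94×10^-6, f = 0.01067, h_1 = f(L/D)V²/2g = 5.240 m
Pipe 2: V = 3.000 m/s, Re = 2.30×10^6, ε/D = 2.37×10^-5, f = 0.01088, h_2 = f(L/D)V²/2g = 33.33 m
Series → Q common, losses add: H = Σh = 38.57 m

H ≈ 38.6 m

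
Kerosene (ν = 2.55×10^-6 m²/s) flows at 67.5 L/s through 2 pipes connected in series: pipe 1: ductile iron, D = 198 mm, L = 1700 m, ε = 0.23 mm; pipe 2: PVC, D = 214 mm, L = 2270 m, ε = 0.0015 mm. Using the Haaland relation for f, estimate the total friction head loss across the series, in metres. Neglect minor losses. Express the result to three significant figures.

H ≈ 76.7 m

Pipe 1: V = 2.192 m/s, Re = 1.70×10^5, ε/D = 0.00116, f = 0.02172, h_1 = f(L/D)V²/2g = 45.67 m
Pipe 2: V = 1.877 m/s, Re = 1.57×10^5, ε/D = 7.01×10^-6, f = 0.01628, h_2 = f(L/D)V²/2g = 31.00 m
Series → Q common, losses add: H = Σh = 76.67 m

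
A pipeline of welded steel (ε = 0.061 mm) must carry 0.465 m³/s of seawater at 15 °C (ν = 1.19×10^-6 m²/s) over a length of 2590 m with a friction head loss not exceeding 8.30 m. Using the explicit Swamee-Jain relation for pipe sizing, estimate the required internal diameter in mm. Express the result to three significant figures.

Swamee-Jain (Type III): D = 0.66·[ε^1.25·(LQ²/(gh_f))^4.75 + ν·Q^9.4·(L/(gh_f))^5.2]^0.04
LQ²/(gh_f) = 6.878; L/(gh_f) = 31.81
Term 1 = ε^1.25·(…)^4.75 = 0.0512; Term 2 = ν·Q^9.4·(…)^5.2 = 0.0579
D = 0.66·(0.0512 + 0.0579)^0.04 = 0.6040 m = 604 mm
Check: V = 1.62 m/s, Re = 8.24×10^5, f = 0.01375, h_f = 7.91 m ≈ 8.30 m ✓

D ≈ 604 mm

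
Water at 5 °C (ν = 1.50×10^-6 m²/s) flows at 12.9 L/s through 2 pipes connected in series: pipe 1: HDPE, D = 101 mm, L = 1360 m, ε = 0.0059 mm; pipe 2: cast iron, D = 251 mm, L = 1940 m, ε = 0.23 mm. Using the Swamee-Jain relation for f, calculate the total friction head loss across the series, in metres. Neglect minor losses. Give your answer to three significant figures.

Pipe 1: V = 1.610 m/s, Re = 1.08×10^5, ε/D = 5.84×10^-5, f = 0.01793, h_1 = f(L/D)V²/2g = 31.91 m
Pipe 2: V = 0.2607 m/s, Re = 4.36×10^4, ε/D = 9.16×10^-4, f = 0.02441, h_2 = f(L/D)V²/2g = 0.6536 m
Series → Q common, losses add: H = Σh = 32.56 m

H ≈ 32.6 m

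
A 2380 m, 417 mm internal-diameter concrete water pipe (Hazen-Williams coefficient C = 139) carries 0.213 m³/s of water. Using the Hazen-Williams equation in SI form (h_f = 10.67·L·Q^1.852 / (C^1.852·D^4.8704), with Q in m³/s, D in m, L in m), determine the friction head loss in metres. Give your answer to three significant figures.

h_f = 10.67·2380·0.213^1.852 / (139^1.852·0.417^4.8704) = 11.02 m

h_f ≈ 11.0 m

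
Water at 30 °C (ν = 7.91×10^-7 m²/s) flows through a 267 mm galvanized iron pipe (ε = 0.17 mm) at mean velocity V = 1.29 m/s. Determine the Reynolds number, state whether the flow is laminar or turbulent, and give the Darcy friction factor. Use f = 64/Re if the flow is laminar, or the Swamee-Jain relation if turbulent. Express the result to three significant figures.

Re ≈ 4.35×10^5; turbulent; f ≈ 0.0187

Re = VD/ν = 1.290·0.267/7.91×10^-7 = 4.35×10^5
Re > 4000 → turbulent; ε/D = 6.37×10^-4
Swamee-Jain: f = 0.01870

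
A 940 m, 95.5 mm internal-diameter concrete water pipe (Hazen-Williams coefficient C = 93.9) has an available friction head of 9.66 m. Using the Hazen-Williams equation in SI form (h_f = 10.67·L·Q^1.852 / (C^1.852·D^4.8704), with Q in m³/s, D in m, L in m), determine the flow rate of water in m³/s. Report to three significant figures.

Q ≈ 0.00459 m³/s

Rearranging: Q = [h_f·C^1.852·D^4.8704 / (10.67·L)]^(1/1.852)
Q = [9.66·93.9^1.852·0.0955^4.8704 / (10.67·940)]^0.540 = 0.004588 m³/s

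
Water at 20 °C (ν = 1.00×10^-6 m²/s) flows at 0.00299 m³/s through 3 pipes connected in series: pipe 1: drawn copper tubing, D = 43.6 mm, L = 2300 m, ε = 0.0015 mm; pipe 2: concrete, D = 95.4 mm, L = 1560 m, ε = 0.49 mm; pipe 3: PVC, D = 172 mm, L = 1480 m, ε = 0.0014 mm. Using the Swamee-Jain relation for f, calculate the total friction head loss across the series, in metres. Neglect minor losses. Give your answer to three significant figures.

H ≈ 205 m

Pipe 1: V = 2.003 m/s, Re = 8.73×10^4, ε/D = 3.44×10^-5, f = 0.01857, h_1 = f(L/D)V²/2g = 200.3 m
Pipe 2: V = 0.4183 m/s, Re = 3.99×10^4, ε/D = 0.00514, f = 0.03320, h_2 = f(L/D)V²/2g = 4.842 m
Pipe 3: V = 0.1287 m/s, Re = 2.21×10^4, ε/D = 8.14×10^-6, f = 0.02519, h_3 = f(L/D)V²/2g = 0.1829 m
Series → Q common, losses add: H = Σh = 205.3 m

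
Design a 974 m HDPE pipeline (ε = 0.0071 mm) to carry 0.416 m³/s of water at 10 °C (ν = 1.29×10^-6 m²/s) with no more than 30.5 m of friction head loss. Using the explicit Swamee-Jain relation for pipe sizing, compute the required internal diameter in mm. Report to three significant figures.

Swamee-Jain (Type III): D = 0.66·[ε^1.25·(LQ²/(gh_f))^4.75 + ν·Q^9.4·(L/(gh_f))^5.2]^0.04
LQ²/(gh_f) = 0.5633; L/(gh_f) = 3.255
Term 1 = ε^1.25·(…)^4.75 = 2.40×10^-8; Term 2 = ν·Q^9.4·(…)^5.2 = 1.57×10^-7
D = 0.66·(2.40×10^-8 + 1.57×10^-7)^0.04 = 0.3547 m = 355 mm
Check: V = 4.21 m/s, Re = 1.16×10^6, f = 0.01184, h_f = 29.4 m ≈ 30.5 m ✓

D ≈ 355 mm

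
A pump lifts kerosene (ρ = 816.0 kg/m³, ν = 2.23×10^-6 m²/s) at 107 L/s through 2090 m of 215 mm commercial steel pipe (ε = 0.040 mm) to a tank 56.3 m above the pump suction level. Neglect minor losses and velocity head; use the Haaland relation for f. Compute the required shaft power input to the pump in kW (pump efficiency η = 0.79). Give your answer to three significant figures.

P_shaft ≈ 136 kW

V = 4Q/(πD²) = 2.947 m/s; Re = 2.84×10^5; ε/D = 1.86×10^-4; f = 0.01605
h_f = f(L/D)V²/2g = 69.08 m
Total head H = z + h_f = 56.3 + 69.08 = 125.4 m
P_hyd = ρgQH = 816.0·9.81·0.107·125.4 = 107.4 kW
P_shaft = P_hyd/η = 107.4/0.79 = 135.9 kW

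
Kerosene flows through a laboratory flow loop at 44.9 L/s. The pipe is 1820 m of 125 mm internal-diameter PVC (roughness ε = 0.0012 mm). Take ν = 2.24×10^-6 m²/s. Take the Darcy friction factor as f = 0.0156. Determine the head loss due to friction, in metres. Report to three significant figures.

V = 4Q/(πD²) = 4·0.0449/(π·0.125²) = 3.659 m/s
h_f = f(L/D)V²/(2g) = 0.01560·(1820/0.125)·3.659²/(2·9.81) = 155.0 m

h_f ≈ 155 m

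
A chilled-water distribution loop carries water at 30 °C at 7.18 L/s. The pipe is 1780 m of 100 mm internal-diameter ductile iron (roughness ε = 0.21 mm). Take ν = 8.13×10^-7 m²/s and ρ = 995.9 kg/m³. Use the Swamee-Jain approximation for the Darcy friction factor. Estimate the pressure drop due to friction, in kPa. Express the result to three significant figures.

V = 4Q/(πD²) = 4·0.00718/(π·0.100²) = 0.9142 m/s
Re = VD/ν = 0.9142·0.100/8.13×10^-7 = 1.12×10^5 → turbulent
ε/D = 0.21/100 = 0.00210
Swamee-Jain: f = 0.02542
h_f = f(L/D)V²/(2g) = 0.02542·(1780/0.100)·0.9142²/(2·9.81) = 19.27 m
Δp = ρg·h_f = 995.9·9.81·19.27 = 188.3 kPa

Δp ≈ 188 kPa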